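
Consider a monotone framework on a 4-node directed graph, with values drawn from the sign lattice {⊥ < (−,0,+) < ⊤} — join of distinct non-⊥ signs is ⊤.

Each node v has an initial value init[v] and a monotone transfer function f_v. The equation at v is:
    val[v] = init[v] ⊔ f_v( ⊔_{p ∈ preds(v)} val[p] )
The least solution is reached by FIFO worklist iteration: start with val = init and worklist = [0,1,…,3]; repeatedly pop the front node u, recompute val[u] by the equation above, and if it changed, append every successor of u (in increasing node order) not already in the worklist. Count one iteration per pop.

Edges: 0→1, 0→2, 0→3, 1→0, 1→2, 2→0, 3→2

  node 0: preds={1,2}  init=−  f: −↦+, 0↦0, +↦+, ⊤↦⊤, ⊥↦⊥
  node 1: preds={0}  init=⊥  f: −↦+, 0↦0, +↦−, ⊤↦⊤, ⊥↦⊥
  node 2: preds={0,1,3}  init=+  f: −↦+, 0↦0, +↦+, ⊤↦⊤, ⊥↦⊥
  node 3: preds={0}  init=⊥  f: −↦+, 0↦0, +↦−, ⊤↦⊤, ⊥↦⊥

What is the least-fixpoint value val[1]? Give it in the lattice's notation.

⊤

Iteration log — 6 steps:
  step 1. node 0  ⊔preds=+  new=⊤  old=−  +wl: 
  step 2. node 1  ⊔preds=⊤  new=⊤  old=⊥  +wl: 0
  step 3. node 2  ⊔preds=⊤  new=⊤  old=+  +wl: 
  step 4. node 3  ⊔preds=⊤  new=⊤  old=⊥  +wl: 2
  step 5. node 0  ⊔preds=⊤  new=⊤  stable
  step 6. node 2  ⊔preds=⊤  new=⊤  stable

Least fixpoint reached:
  node 0: ⊤
  node 1: ⊤
  node 2: ⊤
  node 3: ⊤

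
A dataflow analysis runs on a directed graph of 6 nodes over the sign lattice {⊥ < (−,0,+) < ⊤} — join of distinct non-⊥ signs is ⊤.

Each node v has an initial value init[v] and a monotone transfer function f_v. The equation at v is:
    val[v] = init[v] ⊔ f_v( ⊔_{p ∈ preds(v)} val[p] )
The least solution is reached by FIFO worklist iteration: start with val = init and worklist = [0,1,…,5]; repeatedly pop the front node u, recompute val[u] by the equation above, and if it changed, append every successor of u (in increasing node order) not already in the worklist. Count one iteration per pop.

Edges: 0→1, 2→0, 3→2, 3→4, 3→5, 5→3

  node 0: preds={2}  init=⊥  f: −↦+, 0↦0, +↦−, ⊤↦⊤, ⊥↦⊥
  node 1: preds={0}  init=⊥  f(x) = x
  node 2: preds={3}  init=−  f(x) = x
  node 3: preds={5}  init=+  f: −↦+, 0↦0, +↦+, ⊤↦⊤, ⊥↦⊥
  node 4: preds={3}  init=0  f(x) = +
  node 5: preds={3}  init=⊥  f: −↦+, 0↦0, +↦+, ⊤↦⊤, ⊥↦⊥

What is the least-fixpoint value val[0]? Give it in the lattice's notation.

Trace (9 dequeues):
  [1] u=0 | in − | out + | prev ⊥ | push {}
  [2] u=1 | in + | out + | prev ⊥ | push {}
  [3] u=2 | in + | out ⊤ | prev − | push {0}
  [4] u=3 | in ⊥ | out + | ==
  [5] u=4 | in + | out ⊤ | prev 0 | push {}
  [6] u=5 | in + | out + | prev ⊥ | push {3}
  [7] u=0 | in ⊤ | out ⊤ | prev + | push {1}
  [8] u=3 | in + | out + | ==
  [9] u=1 | in ⊤ | out ⊤ | prev + | push {}

Converged values:
  [0] ⊤
  [1] ⊤
  [2] ⊤
  [3] +
  [4] ⊤
  [5] +

⊤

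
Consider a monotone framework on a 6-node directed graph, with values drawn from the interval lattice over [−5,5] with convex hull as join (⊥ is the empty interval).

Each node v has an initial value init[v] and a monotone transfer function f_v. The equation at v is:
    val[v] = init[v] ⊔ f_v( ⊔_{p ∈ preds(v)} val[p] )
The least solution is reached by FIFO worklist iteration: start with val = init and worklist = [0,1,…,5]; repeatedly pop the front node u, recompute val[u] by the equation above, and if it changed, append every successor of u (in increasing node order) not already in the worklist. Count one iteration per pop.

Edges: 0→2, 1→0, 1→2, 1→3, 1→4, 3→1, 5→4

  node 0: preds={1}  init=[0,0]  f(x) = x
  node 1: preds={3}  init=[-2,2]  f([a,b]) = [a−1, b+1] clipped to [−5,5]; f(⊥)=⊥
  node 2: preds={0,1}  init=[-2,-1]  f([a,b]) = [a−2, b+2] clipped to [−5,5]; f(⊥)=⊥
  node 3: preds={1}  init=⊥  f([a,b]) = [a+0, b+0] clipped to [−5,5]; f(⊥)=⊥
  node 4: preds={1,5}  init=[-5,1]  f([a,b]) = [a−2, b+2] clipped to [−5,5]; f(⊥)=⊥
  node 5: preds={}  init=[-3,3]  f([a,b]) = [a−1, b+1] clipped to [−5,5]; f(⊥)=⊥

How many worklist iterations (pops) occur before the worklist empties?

22

Iteration log — 22 steps:
  step 1. node 0  ⊔preds=[-2,2]  new=[-2,2]  old=[0,0]  +wl: 
  step 2. node 1  ⊔preds=⊥  new=[-2,2]  stable
  step 3. node 2  ⊔preds=[-2,2]  new=[-4,4]  old=[-2,-1]  +wl: 
  step 4. node 3  ⊔preds=[-2,2]  new=[-2,2]  old=⊥  +wl: 1
  step 5. node 4  ⊔preds=[-3,3]  new=[-5,5]  old=[-5,1]  +wl: 
  step 6. node 5  ⊔preds=⊥  new=[-3,3]  stable
  step 7. node 1  ⊔preds=[-2,2]  new=[-3,3]  old=[-2,2]  +wl: 0,2,3,4
  step 8. node 0  ⊔preds=[-3,3]  new=[-3,3]  old=[-2,2]  +wl: 
  step 9. node 2  ⊔preds=[-3,3]  new=[-5,5]  old=[-4,4]  +wl: 
  step 10. node 3  ⊔preds=[-3,3]  new=[-3,3]  old=[-2,2]  +wl: 1
  step 11. node 4  ⊔preds=[-3,3]  new=[-5,5]  stable
  step 12. node 1  ⊔preds=[-3,3]  new=[-4,4]  old=[-3,3]  +wl: 0,2,3,4
  step 13. node 0  ⊔preds=[-4,4]  new=[-4,4]  old=[-3,3]  +wl: 
  step 14. node 2  ⊔preds=[-4,4]  new=[-5,5]  stable
  step 15. node 3  ⊔preds=[-4,4]  new=[-4,4]  old=[-3,3]  +wl: 1
  step 16. node 4  ⊔preds=[-4,4]  new=[-5,5]  stable
  step 17. node 1  ⊔preds=[-4,4]  new=[-5,5]  old=[-4,4]  +wl: 0,2,3,4
  step 18. node 0  ⊔preds=[-5,5]  new=[-5,5]  old=[-4,4]  +wl: 
  step 19. node 2  ⊔preds=[-5,5]  new=[-5,5]  stable
  step 20. node 3  ⊔preds=[-5,5]  new=[-5,5]  old=[-4,4]  +wl: 1
  step 21. node 4  ⊔preds=[-5,5]  new=[-5,5]  stable
  step 22. node 1  ⊔preds=[-5,5]  new=[-5,5]  stable

Least fixpoint reached:
  node 0: [-5,5]
  node 1: [-5,5]
  node 2: [-5,5]
  node 3: [-5,5]
  node 4: [-5,5]
  node 5: [-3,3]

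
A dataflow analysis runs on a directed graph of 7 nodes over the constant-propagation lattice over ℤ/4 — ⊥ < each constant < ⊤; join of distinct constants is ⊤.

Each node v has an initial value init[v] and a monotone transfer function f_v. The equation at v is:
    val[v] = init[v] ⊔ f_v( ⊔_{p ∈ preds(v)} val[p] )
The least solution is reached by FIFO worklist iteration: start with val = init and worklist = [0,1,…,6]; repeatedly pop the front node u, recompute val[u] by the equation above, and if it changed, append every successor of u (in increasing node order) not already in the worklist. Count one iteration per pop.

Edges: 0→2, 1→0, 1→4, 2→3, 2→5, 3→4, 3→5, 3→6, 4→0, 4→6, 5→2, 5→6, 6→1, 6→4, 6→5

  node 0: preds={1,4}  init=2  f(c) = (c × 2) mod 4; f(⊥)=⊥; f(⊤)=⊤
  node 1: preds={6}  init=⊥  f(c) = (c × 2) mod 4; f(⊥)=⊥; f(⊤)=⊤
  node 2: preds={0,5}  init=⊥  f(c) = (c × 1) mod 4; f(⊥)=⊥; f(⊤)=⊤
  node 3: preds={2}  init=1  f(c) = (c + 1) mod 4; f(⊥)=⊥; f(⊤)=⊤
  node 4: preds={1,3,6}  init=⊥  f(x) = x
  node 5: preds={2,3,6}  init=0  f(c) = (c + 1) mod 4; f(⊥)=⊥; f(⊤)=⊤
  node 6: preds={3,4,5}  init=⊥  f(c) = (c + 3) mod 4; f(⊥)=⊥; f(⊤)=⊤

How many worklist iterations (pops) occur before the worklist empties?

Worklist (13 pops):
  #1 pop 0: in=⊥ → 2 (no change)
  #2 pop 1: in=⊥ → ⊥ (no change)
  #3 pop 2: in=⊤ → ⊤ (was ⊥); enqueue []
  #4 pop 3: in=⊤ → ⊤ (was 1); enqueue []
  #5 pop 4: in=⊤ → ⊤ (was ⊥); enqueue [0]
  #6 pop 5: in=⊤ → ⊤ (was 0); enqueue [2]
  #7 pop 6: in=⊤ → ⊤ (was ⊥); enqueue [1,4,5]
  #8 pop 0: in=⊤ → ⊤ (was 2); enqueue []
  #9 pop 2: in=⊤ → ⊤ (no change)
  #10 pop 1: in=⊤ → ⊤ (was ⊥); enqueue [0]
  #11 pop 4: in=⊤ → ⊤ (no change)
  #12 pop 5: in=⊤ → ⊤ (no change)
  #13 pop 0: in=⊤ → ⊤ (no change)

Fixpoint:
  val[0] = ⊤
  val[1] = ⊤
  val[2] = ⊤
  val[3] = ⊤
  val[4] = ⊤
  val[5] = ⊤
  val[6] = ⊤

13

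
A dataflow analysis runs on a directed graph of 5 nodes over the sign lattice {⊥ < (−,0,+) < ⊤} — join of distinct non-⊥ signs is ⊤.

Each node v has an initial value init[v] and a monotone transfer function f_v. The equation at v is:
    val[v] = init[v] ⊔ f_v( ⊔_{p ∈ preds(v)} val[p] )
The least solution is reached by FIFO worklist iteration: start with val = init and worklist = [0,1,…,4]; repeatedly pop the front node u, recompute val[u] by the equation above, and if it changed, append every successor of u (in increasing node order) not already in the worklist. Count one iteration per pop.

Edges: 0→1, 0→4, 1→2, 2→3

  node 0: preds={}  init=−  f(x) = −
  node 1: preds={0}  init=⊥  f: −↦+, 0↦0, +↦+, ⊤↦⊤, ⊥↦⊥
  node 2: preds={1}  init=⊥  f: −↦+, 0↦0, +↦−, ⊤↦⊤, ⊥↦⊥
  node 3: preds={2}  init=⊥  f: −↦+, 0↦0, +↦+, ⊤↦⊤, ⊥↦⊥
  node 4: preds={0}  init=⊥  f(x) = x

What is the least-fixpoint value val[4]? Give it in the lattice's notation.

−

Worklist (5 pops):
  #1 pop 0: in=⊥ → − (no change)
  #2 pop 1: in=− → + (was ⊥); enqueue []
  #3 pop 2: in=+ → − (was ⊥); enqueue []
  #4 pop 3: in=− → + (was ⊥); enqueue []
  #5 pop 4: in=− → − (was ⊥); enqueue []

Fixpoint:
  val[0] = −
  val[1] = +
  val[2] = −
  val[3] = +
  val[4] = −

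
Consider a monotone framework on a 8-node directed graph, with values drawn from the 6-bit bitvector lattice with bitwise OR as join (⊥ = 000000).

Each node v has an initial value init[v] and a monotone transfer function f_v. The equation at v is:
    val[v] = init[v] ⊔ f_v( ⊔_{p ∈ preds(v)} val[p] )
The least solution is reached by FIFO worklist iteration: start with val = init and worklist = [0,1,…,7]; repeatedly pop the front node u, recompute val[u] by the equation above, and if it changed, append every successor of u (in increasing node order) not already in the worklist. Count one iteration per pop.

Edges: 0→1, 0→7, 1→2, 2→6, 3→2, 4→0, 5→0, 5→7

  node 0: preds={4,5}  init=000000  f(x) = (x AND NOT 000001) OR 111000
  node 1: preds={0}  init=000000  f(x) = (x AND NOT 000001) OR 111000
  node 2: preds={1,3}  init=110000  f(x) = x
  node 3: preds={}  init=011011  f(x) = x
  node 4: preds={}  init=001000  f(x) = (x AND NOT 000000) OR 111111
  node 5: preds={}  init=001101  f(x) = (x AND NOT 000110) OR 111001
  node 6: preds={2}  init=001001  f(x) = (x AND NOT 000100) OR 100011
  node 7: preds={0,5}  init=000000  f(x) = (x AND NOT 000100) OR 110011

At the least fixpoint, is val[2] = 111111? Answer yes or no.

Worklist (12 pops):
  #1 pop 0: in=001101 → 111100 (was 000000); enqueue []
  #2 pop 1: in=111100 → 111100 (was 000000); enqueue []
  #3 pop 2: in=111111 → 111111 (was 110000); enqueue []
  #4 pop 3: in=000000 → 011011 (no change)
  #5 pop 4: in=000000 → 111111 (was 001000); enqueue [0]
  #6 pop 5: in=000000 → 111101 (was 001101); enqueue []
  #7 pop 6: in=111111 → 111011 (was 001001); enqueue []
  #8 pop 7: in=111101 → 111011 (was 000000); enqueue []
  #9 pop 0: in=111111 → 111110 (was 111100); enqueue [1,7]
  #10 pop 1: in=111110 → 111110 (was 111100); enqueue [2]
  #11 pop 7: in=111111 → 111011 (no change)
  #12 pop 2: in=111111 → 111111 (no change)

Fixpoint:
  val[0] = 111110
  val[1] = 111110
  val[2] = 111111
  val[3] = 011011
  val[4] = 111111
  val[5] = 111101
  val[6] = 111011
  val[7] = 111011

yes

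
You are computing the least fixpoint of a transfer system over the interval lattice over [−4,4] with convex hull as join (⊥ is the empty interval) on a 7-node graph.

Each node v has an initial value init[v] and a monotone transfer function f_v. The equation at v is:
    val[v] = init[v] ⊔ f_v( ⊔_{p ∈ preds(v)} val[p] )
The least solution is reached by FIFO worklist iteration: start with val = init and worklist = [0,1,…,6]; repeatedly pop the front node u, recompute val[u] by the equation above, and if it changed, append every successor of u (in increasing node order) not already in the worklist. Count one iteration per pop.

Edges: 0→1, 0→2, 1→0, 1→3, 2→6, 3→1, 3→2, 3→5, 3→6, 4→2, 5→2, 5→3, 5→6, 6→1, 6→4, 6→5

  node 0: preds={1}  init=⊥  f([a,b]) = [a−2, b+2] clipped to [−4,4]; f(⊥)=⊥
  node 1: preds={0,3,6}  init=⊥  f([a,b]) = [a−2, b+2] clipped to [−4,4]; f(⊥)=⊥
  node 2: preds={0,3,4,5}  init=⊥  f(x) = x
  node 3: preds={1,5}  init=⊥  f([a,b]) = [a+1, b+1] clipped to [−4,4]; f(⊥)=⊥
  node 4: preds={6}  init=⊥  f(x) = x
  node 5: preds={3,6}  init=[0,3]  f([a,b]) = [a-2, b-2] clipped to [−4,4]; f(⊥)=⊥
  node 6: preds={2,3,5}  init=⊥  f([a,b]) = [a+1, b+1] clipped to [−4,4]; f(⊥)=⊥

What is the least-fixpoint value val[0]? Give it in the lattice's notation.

Iteration log — 27 steps:
  step 1. node 0  ⊔preds=⊥  new=⊥  stable
  step 2. node 1  ⊔preds=⊥  new=⊥  stable
  step 3. node 2  ⊔preds=[0,3]  new=[0,3]  old=⊥  +wl: 
  step 4. node 3  ⊔preds=[0,3]  new=[1,4]  old=⊥  +wl: 1,2
  step 5. node 4  ⊔preds=⊥  new=⊥  stable
  step 6. node 5  ⊔preds=[1,4]  new=[-1,3]  old=[0,3]  +wl: 3
  step 7. node 6  ⊔preds=[-1,4]  new=[0,4]  old=⊥  +wl: 4,5
  step 8. node 1  ⊔preds=[0,4]  new=[-2,4]  old=⊥  +wl: 0
  step 9. node 2  ⊔preds=[-1,4]  new=[-1,4]  old=[0,3]  +wl: 6
  step 10. node 3  ⊔preds=[-2,4]  new=[-1,4]  old=[1,4]  +wl: 1,2
  step 11. node 4  ⊔preds=[0,4]  new=[0,4]  old=⊥  +wl: 
  step 12. node 5  ⊔preds=[-1,4]  new=[-3,3]  old=[-1,3]  +wl: 3
  step 13. node 0  ⊔preds=[-2,4]  new=[-4,4]  old=⊥  +wl: 
  step 14. node 6  ⊔preds=[-3,4]  new=[-2,4]  old=[0,4]  +wl: 4,5
  step 15. node 1  ⊔preds=[-4,4]  new=[-4,4]  old=[-2,4]  +wl: 0
  step 16. node 2  ⊔preds=[-4,4]  new=[-4,4]  old=[-1,4]  +wl: 6
  step 17. node 3  ⊔preds=[-4,4]  new=[-3,4]  old=[-1,4]  +wl: 1,2
  step 18. node 4  ⊔preds=[-2,4]  new=[-2,4]  old=[0,4]  +wl: 
  step 19. node 5  ⊔preds=[-3,4]  new=[-4,3]  old=[-3,3]  +wl: 3
  step 20. node 0  ⊔preds=[-4,4]  new=[-4,4]  stable
  step 21. node 6  ⊔preds=[-4,4]  new=[-3,4]  old=[-2,4]  +wl: 4,5
  step 22. node 1  ⊔preds=[-4,4]  new=[-4,4]  stable
  step 23. node 2  ⊔preds=[-4,4]  new=[-4,4]  stable
  step 24. node 3  ⊔preds=[-4,4]  new=[-3,4]  stable
  step 25. node 4  ⊔preds=[-3,4]  new=[-3,4]  old=[-2,4]  +wl: 2
  step 26. node 5  ⊔preds=[-3,4]  new=[-4,3]  stable
  step 27. node 2  ⊔preds=[-4,4]  new=[-4,4]  stable

Least fixpoint reached:
  node 0: [-4,4]
  node 1: [-4,4]
  node 2: [-4,4]
  node 3: [-3,4]
  node 4: [-3,4]
  node 5: [-4,3]
  node 6: [-3,4]

[-4,4]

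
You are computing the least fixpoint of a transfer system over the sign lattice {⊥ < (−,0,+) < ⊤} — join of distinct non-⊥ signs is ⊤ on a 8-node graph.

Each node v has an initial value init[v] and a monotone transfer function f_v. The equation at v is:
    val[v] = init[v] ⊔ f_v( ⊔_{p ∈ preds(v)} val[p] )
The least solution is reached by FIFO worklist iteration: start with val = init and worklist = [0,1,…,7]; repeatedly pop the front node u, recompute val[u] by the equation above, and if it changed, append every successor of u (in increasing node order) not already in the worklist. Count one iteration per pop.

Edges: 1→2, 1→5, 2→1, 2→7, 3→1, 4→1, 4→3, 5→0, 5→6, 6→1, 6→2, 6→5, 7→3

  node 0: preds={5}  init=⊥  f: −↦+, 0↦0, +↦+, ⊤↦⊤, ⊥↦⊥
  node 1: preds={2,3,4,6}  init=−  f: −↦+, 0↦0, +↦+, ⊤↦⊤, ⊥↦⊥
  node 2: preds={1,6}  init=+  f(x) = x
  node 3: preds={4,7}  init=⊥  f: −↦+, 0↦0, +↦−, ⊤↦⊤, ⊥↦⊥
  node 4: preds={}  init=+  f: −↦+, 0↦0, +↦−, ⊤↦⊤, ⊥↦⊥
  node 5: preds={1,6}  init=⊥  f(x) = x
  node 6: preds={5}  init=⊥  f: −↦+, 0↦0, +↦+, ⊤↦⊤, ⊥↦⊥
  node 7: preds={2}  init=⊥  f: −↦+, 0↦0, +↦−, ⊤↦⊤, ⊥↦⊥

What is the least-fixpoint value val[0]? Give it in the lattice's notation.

⊤

Iteration log — 14 steps:
  step 1. node 0  ⊔preds=⊥  new=⊥  stable
  step 2. node 1  ⊔preds=+  new=⊤  old=−  +wl: 
  step 3. node 2  ⊔preds=⊤  new=⊤  old=+  +wl: 1
  step 4. node 3  ⊔preds=+  new=−  old=⊥  +wl: 
  step 5. node 4  ⊔preds=⊥  new=+  stable
  step 6. node 5  ⊔preds=⊤  new=⊤  old=⊥  +wl: 0
  step 7. node 6  ⊔preds=⊤  new=⊤  old=⊥  +wl: 2,5
  step 8. node 7  ⊔preds=⊤  new=⊤  old=⊥  +wl: 3
  step 9. node 1  ⊔preds=⊤  new=⊤  stable
  step 10. node 0  ⊔preds=⊤  new=⊤  old=⊥  +wl: 
  step 11. node 2  ⊔preds=⊤  new=⊤  stable
  step 12. node 5  ⊔preds=⊤  new=⊤  stable
  step 13. node 3  ⊔preds=⊤  new=⊤  old=−  +wl: 1
  step 14. node 1  ⊔preds=⊤  new=⊤  stable

Least fixpoint reached:
  node 0: ⊤
  node 1: ⊤
  node 2: ⊤
  node 3: ⊤
  node 4: +
  node 5: ⊤
  node 6: ⊤
  node 7: ⊤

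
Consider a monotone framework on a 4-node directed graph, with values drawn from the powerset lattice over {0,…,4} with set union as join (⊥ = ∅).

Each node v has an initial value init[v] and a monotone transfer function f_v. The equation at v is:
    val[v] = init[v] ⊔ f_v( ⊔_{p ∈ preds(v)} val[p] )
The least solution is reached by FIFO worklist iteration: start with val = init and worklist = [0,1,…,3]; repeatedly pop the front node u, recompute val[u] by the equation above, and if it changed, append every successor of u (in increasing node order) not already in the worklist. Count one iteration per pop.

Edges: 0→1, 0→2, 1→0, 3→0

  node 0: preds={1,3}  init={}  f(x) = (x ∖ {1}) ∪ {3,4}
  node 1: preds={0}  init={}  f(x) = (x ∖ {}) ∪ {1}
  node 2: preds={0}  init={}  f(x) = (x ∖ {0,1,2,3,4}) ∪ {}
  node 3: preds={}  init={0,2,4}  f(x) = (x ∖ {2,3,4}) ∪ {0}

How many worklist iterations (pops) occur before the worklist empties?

Trace (5 dequeues):
  [1] u=0 | in {0,2,4} | out {0,2,3,4} | prev {} | push {}
  [2] u=1 | in {0,2,3,4} | out {0,1,2,3,4} | prev {} | push {0}
  [3] u=2 | in {0,2,3,4} | out {} | ==
  [4] u=3 | in {} | out {0,2,4} | ==
  [5] u=0 | in {0,1,2,3,4} | out {0,2,3,4} | ==

Converged values:
  [0] {0,2,3,4}
  [1] {0,1,2,3,4}
  [2] {}
  [3] {0,2,4}

5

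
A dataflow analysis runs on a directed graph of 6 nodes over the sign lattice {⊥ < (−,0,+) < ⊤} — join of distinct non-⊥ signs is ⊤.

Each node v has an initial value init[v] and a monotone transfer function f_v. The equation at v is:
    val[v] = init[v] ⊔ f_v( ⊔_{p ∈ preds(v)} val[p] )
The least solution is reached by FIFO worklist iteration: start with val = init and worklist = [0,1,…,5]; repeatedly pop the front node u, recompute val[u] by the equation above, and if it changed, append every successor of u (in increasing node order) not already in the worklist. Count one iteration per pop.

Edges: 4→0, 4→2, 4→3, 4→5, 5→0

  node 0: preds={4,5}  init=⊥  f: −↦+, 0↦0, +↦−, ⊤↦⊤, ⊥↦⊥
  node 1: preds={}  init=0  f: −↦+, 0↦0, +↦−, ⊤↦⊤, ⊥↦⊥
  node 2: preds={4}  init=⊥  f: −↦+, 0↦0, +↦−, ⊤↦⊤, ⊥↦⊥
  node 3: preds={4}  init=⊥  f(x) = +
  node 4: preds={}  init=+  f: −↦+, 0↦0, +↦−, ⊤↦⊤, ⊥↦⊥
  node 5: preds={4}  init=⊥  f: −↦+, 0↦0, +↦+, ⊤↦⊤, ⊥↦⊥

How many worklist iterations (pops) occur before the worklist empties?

7

Iteration log — 7 steps:
  step 1. node 0  ⊔preds=+  new=−  old=⊥  +wl: 
  step 2. node 1  ⊔preds=⊥  new=0  stable
  step 3. node 2  ⊔preds=+  new=−  old=⊥  +wl: 
  step 4. node 3  ⊔preds=+  new=+  old=⊥  +wl: 
  step 5. node 4  ⊔preds=⊥  new=+  stable
  step 6. node 5  ⊔preds=+  new=+  old=⊥  +wl: 0
  step 7. node 0  ⊔preds=+  new=−  stable

Least fixpoint reached:
  node 0: −
  node 1: 0
  node 2: −
  node 3: +
  node 4: +
  node 5: +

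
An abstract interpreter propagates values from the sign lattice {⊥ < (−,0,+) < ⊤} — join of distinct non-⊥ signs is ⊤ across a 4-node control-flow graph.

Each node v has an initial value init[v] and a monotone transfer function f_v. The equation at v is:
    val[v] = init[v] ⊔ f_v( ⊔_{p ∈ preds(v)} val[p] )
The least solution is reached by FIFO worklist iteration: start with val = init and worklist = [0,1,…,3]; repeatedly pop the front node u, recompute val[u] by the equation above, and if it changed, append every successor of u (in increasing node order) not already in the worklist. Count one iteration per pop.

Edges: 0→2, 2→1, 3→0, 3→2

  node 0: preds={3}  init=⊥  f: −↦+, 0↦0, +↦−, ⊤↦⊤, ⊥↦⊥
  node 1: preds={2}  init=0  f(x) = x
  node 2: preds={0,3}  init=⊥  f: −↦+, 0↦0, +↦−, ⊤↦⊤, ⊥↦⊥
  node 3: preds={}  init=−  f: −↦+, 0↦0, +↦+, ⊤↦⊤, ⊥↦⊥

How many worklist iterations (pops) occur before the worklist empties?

5

Trace (5 dequeues):
  [1] u=0 | in − | out + | prev ⊥ | push {}
  [2] u=1 | in ⊥ | out 0 | ==
  [3] u=2 | in ⊤ | out ⊤ | prev ⊥ | push {1}
  [4] u=3 | in ⊥ | out − | ==
  [5] u=1 | in ⊤ | out ⊤ | prev 0 | push {}

Converged values:
  [0] +
  [1] ⊤
  [2] ⊤
  [3] −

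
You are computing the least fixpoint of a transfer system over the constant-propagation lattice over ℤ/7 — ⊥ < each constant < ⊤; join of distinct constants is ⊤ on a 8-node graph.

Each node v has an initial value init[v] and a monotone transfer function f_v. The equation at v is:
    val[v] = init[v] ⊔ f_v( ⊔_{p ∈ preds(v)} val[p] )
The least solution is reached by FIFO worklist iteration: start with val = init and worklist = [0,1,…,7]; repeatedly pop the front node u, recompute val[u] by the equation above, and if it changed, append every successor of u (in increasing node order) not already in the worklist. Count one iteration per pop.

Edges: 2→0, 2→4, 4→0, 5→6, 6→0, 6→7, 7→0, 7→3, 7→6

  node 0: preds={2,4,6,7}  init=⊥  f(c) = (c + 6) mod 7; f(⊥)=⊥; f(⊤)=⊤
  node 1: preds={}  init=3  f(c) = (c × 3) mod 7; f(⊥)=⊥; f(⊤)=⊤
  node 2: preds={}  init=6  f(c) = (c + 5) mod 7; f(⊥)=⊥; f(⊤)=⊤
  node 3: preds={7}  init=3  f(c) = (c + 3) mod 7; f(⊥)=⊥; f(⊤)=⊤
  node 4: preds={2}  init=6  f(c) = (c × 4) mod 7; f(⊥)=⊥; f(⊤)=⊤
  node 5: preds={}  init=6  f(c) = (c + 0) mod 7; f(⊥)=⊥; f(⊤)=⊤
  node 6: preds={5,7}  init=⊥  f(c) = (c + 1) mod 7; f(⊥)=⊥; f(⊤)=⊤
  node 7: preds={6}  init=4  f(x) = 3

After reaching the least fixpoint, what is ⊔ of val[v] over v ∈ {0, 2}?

⊤

Worklist (11 pops):
  #1 pop 0: in=⊤ → ⊤ (was ⊥); enqueue []
  #2 pop 1: in=⊥ → 3 (no change)
  #3 pop 2: in=⊥ → 6 (no change)
  #4 pop 3: in=4 → ⊤ (was 3); enqueue []
  #5 pop 4: in=6 → ⊤ (was 6); enqueue [0]
  #6 pop 5: in=⊥ → 6 (no change)
  #7 pop 6: in=⊤ → ⊤ (was ⊥); enqueue []
  #8 pop 7: in=⊤ → ⊤ (was 4); enqueue [3,6]
  #9 pop 0: in=⊤ → ⊤ (no change)
  #10 pop 3: in=⊤ → ⊤ (no change)
  #11 pop 6: in=⊤ → ⊤ (no change)

Fixpoint:
  val[0] = ⊤
  val[1] = 3
  val[2] = 6
  val[3] = ⊤
  val[4] = ⊤
  val[5] = 6
  val[6] = ⊤
  val[7] = ⊤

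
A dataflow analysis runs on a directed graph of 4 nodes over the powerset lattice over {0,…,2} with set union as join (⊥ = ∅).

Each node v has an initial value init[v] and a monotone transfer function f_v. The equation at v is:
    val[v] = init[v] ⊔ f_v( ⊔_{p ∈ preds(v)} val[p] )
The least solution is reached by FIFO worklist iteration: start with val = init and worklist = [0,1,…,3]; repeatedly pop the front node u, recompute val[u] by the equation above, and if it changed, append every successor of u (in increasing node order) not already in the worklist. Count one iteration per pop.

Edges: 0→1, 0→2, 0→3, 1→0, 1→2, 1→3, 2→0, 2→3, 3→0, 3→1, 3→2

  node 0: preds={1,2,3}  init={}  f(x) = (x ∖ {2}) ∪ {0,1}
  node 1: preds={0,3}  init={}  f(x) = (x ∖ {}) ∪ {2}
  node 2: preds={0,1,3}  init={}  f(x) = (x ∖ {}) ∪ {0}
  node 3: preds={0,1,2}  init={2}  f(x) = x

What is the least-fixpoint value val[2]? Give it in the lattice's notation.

Trace (7 dequeues):
  [1] u=0 | in {2} | out {0,1} | prev {} | push {}
  [2] u=1 | in {0,1,2} | out {0,1,2} | prev {} | push {0}
  [3] u=2 | in {0,1,2} | out {0,1,2} | prev {} | push {}
  [4] u=3 | in {0,1,2} | out {0,1,2} | prev {2} | push {1,2}
  [5] u=0 | in {0,1,2} | out {0,1} | ==
  [6] u=1 | in {0,1,2} | out {0,1,2} | ==
  [7] u=2 | in {0,1,2} | out {0,1,2} | ==

Converged values:
  [0] {0,1}
  [1] {0,1,2}
  [2] {0,1,2}
  [3] {0,1,2}

{0,1,2}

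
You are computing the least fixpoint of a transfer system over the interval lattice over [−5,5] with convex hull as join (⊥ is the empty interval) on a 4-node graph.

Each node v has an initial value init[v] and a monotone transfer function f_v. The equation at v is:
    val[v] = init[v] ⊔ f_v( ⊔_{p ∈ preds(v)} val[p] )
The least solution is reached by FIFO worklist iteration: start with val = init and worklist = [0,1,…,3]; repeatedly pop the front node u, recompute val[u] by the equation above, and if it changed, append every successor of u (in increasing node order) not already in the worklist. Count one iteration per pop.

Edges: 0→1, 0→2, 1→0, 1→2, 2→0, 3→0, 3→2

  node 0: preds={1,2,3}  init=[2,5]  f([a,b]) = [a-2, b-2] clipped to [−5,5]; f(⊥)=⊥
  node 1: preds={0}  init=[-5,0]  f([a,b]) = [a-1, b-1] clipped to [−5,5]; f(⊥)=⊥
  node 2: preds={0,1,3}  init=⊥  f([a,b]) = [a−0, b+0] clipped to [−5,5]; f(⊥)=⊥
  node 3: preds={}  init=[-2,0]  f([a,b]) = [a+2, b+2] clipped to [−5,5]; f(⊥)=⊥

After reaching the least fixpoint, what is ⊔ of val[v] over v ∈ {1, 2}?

Iteration log — 5 steps:
  step 1. node 0  ⊔preds=[-5,0]  new=[-5,5]  old=[2,5]  +wl: 
  step 2. node 1  ⊔preds=[-5,5]  new=[-5,4]  old=[-5,0]  +wl: 0
  step 3. node 2  ⊔preds=[-5,5]  new=[-5,5]  old=⊥  +wl: 
  step 4. node 3  ⊔preds=⊥  new=[-2,0]  stable
  step 5. node 0  ⊔preds=[-5,5]  new=[-5,5]  stable

Least fixpoint reached:
  node 0: [-5,5]
  node 1: [-5,4]
  node 2: [-5,5]
  node 3: [-2,0]

[-5,5]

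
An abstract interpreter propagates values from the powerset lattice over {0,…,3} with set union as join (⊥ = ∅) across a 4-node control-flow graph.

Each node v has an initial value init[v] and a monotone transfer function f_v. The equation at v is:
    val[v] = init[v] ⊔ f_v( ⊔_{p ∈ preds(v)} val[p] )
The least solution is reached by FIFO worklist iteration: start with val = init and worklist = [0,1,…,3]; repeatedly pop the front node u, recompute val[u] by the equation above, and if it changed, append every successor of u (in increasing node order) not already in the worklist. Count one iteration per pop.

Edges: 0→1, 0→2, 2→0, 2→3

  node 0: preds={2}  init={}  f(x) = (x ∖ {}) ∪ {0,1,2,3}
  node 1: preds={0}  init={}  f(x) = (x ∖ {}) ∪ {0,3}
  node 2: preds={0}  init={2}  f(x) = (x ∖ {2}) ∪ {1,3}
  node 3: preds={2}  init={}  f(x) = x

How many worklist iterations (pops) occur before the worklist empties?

5

Iteration log — 5 steps:
  step 1. node 0  ⊔preds={2}  new={0,1,2,3}  old={}  +wl: 
  step 2. node 1  ⊔preds={0,1,2,3}  new={0,1,2,3}  old={}  +wl: 
  step 3. node 2  ⊔preds={0,1,2,3}  new={0,1,2,3}  old={2}  +wl: 0
  step 4. node 3  ⊔preds={0,1,2,3}  new={0,1,2,3}  old={}  +wl: 
  step 5. node 0  ⊔preds={0,1,2,3}  new={0,1,2,3}  stable

Least fixpoint reached:
  node 0: {0,1,2,3}
  node 1: {0,1,2,3}
  node 2: {0,1,2,3}
  node 3: {0,1,2,3}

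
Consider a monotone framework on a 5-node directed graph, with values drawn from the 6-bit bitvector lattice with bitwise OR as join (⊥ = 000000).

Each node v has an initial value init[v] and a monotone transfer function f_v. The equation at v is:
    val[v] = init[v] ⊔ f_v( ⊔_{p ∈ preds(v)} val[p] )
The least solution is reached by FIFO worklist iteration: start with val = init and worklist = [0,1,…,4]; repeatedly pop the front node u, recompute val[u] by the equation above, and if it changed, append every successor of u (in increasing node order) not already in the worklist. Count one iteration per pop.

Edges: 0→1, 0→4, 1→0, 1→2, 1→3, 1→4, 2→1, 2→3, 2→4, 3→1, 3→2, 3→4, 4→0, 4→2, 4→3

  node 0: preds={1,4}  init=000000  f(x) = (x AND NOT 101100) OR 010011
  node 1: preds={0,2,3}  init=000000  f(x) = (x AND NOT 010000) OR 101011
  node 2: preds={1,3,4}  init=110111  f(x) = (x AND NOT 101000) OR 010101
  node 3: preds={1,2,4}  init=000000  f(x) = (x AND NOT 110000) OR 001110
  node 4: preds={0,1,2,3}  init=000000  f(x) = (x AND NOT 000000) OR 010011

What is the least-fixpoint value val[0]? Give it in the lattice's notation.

010011

Iteration log — 9 steps:
  step 1. node 0  ⊔preds=000000  new=010011  old=000000  +wl: 
  step 2. node 1  ⊔preds=110111  new=101111  old=000000  +wl: 0
  step 3. node 2  ⊔preds=101111  new=110111  stable
  step 4. node 3  ⊔preds=111111  new=001111  old=000000  +wl: 1,2
  step 5. node 4  ⊔preds=111111  new=111111  old=000000  +wl: 3
  step 6. node 0  ⊔preds=111111  new=010011  stable
  step 7. node 1  ⊔preds=111111  new=101111  stable
  step 8. node 2  ⊔preds=111111  new=110111  stable
  step 9. node 3  ⊔preds=111111  new=001111  stable

Least fixpoint reached:
  node 0: 010011
  node 1: 101111
  node 2: 110111
  node 3: 001111
  node 4: 111111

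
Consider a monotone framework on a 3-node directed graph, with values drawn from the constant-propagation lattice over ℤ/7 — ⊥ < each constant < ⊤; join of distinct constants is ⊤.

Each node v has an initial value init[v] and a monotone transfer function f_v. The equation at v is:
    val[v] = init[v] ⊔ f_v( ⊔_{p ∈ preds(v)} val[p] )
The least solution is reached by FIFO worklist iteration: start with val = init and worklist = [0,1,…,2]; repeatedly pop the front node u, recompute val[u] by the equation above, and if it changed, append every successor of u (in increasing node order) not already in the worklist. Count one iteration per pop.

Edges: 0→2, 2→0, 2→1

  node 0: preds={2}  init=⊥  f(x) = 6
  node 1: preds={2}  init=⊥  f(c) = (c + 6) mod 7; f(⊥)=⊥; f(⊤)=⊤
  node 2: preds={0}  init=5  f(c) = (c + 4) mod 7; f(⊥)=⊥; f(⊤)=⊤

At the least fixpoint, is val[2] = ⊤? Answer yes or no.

yes

Worklist (5 pops):
  #1 pop 0: in=5 → 6 (was ⊥); enqueue []
  #2 pop 1: in=5 → 4 (was ⊥); enqueue []
  #3 pop 2: in=6 → ⊤ (was 5); enqueue [0,1]
  #4 pop 0: in=⊤ → 6 (no change)
  #5 pop 1: in=⊤ → ⊤ (was 4); enqueue []

Fixpoint:
  val[0] = 6
  val[1] = ⊤
  val[2] = ⊤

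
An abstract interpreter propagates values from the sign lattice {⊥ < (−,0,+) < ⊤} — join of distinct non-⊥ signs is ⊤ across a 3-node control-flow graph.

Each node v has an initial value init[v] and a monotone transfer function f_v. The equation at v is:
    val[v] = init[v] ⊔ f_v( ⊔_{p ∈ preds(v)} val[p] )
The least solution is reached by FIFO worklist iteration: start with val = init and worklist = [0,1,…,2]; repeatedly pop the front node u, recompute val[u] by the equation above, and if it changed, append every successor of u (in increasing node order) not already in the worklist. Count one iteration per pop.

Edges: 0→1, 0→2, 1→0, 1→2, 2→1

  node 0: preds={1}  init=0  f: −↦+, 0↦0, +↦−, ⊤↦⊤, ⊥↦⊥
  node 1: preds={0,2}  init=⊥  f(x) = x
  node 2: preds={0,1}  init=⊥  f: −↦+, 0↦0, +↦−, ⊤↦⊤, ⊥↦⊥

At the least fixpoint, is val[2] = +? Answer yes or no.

Worklist (5 pops):
  #1 pop 0: in=⊥ → 0 (no change)
  #2 pop 1: in=0 → 0 (was ⊥); enqueue [0]
  #3 pop 2: in=0 → 0 (was ⊥); enqueue [1]
  #4 pop 0: in=0 → 0 (no change)
  #5 pop 1: in=0 → 0 (no change)

Fixpoint:
  val[0] = 0
  val[1] = 0
  val[2] = 0

no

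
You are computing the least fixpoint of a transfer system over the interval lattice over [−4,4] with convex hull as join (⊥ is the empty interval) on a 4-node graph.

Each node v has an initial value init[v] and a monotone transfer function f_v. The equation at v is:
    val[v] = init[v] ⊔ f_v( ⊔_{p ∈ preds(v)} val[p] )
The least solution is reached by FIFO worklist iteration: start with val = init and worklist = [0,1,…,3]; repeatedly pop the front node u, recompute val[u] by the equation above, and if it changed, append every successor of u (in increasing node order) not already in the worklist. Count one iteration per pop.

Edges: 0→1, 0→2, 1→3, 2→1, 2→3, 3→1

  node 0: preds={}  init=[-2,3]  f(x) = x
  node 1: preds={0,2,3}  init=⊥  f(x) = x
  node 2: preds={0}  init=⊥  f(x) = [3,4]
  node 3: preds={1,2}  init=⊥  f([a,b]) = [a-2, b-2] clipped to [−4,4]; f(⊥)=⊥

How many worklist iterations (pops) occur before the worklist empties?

6

Worklist (6 pops):
  #1 pop 0: in=⊥ → [-2,3] (no change)
  #2 pop 1: in=[-2,3] → [-2,3] (was ⊥); enqueue []
  #3 pop 2: in=[-2,3] → [3,4] (was ⊥); enqueue [1]
  #4 pop 3: in=[-2,4] → [-4,2] (was ⊥); enqueue []
  #5 pop 1: in=[-4,4] → [-4,4] (was [-2,3]); enqueue [3]
  #6 pop 3: in=[-4,4] → [-4,2] (no change)

Fixpoint:
  val[0] = [-2,3]
  val[1] = [-4,4]
  val[2] = [3,4]
  val[3] = [-4,2]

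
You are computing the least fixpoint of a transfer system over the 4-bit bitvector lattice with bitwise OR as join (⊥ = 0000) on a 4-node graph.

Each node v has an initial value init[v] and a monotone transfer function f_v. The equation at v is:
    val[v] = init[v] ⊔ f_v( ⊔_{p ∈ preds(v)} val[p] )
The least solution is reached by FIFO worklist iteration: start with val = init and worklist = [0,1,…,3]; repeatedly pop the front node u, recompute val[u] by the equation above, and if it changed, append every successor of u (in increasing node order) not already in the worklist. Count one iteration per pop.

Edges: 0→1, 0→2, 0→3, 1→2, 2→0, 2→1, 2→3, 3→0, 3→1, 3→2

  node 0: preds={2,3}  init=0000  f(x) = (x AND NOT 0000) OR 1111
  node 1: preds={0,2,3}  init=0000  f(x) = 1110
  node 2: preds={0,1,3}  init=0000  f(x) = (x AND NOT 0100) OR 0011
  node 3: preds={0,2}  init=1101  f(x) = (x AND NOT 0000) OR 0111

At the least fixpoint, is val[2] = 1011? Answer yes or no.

yes

Worklist (7 pops):
  #1 pop 0: in=1101 → 1111 (was 0000); enqueue []
  #2 pop 1: in=1111 → 1110 (was 0000); enqueue []
  #3 pop 2: in=1111 → 1011 (was 0000); enqueue [0,1]
  #4 pop 3: in=1111 → 1111 (was 1101); enqueue [2]
  #5 pop 0: in=1111 → 1111 (no change)
  #6 pop 1: in=1111 → 1110 (no change)
  #7 pop 2: in=1111 → 1011 (no change)

Fixpoint:
  val[0] = 1111
  val[1] = 1110
  val[2] = 1011
  val[3] = 1111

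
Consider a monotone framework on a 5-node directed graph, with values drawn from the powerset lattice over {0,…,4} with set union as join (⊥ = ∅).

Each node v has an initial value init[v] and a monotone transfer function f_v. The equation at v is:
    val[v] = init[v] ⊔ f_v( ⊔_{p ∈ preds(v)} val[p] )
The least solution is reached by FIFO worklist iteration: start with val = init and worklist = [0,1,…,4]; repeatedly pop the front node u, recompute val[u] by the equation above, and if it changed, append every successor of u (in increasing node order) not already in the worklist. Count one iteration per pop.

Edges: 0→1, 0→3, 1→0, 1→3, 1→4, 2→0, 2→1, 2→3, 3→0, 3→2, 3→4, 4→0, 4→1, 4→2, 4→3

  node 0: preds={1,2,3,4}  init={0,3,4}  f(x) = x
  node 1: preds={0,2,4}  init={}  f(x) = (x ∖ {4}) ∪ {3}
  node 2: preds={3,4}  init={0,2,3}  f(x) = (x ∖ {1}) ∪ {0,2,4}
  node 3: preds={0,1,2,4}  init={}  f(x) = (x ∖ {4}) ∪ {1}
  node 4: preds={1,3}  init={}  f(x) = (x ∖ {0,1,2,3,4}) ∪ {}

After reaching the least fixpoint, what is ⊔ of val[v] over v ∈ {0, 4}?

{0,1,2,3,4}

Trace (11 dequeues):
  [1] u=0 | in {0,2,3} | out {0,2,3,4} | prev {0,3,4} | push {}
  [2] u=1 | in {0,2,3,4} | out {0,2,3} | prev {} | push {0}
  [3] u=2 | in {} | out {0,2,3,4} | prev {0,2,3} | push {1}
  [4] u=3 | in {0,2,3,4} | out {0,1,2,3} | prev {} | push {2}
  [5] u=4 | in {0,1,2,3} | out {} | ==
  [6] u=0 | in {0,1,2,3,4} | out {0,1,2,3,4} | prev {0,2,3,4} | push {3}
  [7] u=1 | in {0,1,2,3,4} | out {0,1,2,3} | prev {0,2,3} | push {0,4}
  [8] u=2 | in {0,1,2,3} | out {0,2,3,4} | ==
  [9] u=3 | in {0,1,2,3,4} | out {0,1,2,3} | ==
  [10] u=0 | in {0,1,2,3,4} | out {0,1,2,3,4} | ==
  [11] u=4 | in {0,1,2,3} | out {} | ==

Converged values:
  [0] {0,1,2,3,4}
  [1] {0,1,2,3}
  [2] {0,2,3,4}
  [3] {0,1,2,3}
  [4] {}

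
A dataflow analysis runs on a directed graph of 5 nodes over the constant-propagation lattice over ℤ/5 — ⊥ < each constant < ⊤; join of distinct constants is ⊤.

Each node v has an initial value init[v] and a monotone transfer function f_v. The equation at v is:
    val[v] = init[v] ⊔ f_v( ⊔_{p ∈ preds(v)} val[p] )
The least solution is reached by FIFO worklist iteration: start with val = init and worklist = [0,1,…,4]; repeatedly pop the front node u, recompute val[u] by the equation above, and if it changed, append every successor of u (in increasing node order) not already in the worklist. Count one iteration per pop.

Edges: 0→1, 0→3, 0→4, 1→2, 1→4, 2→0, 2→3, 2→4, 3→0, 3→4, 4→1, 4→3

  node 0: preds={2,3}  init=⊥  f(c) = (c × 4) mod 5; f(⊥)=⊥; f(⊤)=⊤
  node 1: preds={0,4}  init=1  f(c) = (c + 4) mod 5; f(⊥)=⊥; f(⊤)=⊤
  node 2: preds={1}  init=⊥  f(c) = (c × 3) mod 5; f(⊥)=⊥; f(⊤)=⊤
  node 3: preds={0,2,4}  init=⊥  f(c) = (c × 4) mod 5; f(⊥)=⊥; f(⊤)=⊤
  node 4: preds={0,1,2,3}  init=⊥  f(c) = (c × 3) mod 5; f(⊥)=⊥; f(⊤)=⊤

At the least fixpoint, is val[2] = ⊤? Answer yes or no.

Iteration log — 13 steps:
  step 1. node 0  ⊔preds=⊥  new=⊥  stable
  step 2. node 1  ⊔preds=⊥  new=1  stable
  step 3. node 2  ⊔preds=1  new=3  old=⊥  +wl: 0
  step 4. node 3  ⊔preds=3  new=2  old=⊥  +wl: 
  step 5. node 4  ⊔preds=⊤  new=⊤  old=⊥  +wl: 1,3
  step 6. node 0  ⊔preds=⊤  new=⊤  old=⊥  +wl: 4
  step 7. node 1  ⊔preds=⊤  new=⊤  old=1  +wl: 2
  step 8. node 3  ⊔preds=⊤  new=⊤  old=2  +wl: 0
  step 9. node 4  ⊔preds=⊤  new=⊤  stable
  step 10. node 2  ⊔preds=⊤  new=⊤  old=3  +wl: 3,4
  step 11. node 0  ⊔preds=⊤  new=⊤  stable
  step 12. node 3  ⊔preds=⊤  new=⊤  stable
  step 13. node 4  ⊔preds=⊤  new=⊤  stable

Least fixpoint reached:
  node 0: ⊤
  node 1: ⊤
  node 2: ⊤
  node 3: ⊤
  node 4: ⊤

yes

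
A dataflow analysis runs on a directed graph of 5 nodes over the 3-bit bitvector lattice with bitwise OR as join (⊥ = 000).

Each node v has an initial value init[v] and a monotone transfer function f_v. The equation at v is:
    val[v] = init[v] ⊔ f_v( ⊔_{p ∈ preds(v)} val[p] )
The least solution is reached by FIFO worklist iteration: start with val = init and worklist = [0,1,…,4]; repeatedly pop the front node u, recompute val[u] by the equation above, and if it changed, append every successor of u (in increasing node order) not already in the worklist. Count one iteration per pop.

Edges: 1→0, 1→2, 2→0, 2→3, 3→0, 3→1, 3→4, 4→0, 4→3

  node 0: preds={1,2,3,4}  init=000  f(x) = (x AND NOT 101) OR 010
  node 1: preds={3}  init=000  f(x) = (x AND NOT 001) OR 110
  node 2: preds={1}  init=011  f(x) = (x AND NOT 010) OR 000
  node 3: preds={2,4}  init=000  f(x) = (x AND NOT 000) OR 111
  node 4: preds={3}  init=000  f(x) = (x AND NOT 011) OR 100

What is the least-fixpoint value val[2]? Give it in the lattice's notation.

111

Worklist (8 pops):
  #1 pop 0: in=011 → 010 (was 000); enqueue []
  #2 pop 1: in=000 → 110 (was 000); enqueue [0]
  #3 pop 2: in=110 → 111 (was 011); enqueue []
  #4 pop 3: in=111 → 111 (was 000); enqueue [1]
  #5 pop 4: in=111 → 100 (was 000); enqueue [3]
  #6 pop 0: in=111 → 010 (no change)
  #7 pop 1: in=111 → 110 (no change)
  #8 pop 3: in=111 → 111 (no change)

Fixpoint:
  val[0] = 010
  val[1] = 110
  val[2] = 111
  val[3] = 111
  val[4] = 100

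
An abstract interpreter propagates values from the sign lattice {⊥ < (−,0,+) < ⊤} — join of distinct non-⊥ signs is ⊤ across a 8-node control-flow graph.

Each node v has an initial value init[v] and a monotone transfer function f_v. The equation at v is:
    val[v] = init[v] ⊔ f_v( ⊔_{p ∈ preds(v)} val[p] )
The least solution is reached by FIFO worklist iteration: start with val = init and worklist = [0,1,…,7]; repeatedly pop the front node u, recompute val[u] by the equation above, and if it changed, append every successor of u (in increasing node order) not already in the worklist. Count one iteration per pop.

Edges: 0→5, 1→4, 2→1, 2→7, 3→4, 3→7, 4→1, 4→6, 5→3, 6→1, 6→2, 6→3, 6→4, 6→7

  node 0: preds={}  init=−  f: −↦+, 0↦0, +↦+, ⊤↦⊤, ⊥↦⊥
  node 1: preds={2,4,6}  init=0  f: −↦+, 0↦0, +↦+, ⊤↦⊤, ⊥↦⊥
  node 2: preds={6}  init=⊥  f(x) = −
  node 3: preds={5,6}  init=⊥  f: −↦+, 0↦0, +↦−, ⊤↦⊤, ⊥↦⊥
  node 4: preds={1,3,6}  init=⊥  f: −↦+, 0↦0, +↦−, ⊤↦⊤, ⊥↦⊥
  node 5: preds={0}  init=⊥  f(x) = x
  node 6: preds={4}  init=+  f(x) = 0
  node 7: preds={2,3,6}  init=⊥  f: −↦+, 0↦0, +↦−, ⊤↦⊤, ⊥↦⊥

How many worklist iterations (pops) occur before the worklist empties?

13

Trace (13 dequeues):
  [1] u=0 | in ⊥ | out − | ==
  [2] u=1 | in + | out ⊤ | prev 0 | push {}
  [3] u=2 | in + | out − | prev ⊥ | push {1}
  [4] u=3 | in + | out − | prev ⊥ | push {}
  [5] u=4 | in ⊤ | out ⊤ | prev ⊥ | push {}
  [6] u=5 | in − | out − | prev ⊥ | push {3}
  [7] u=6 | in ⊤ | out ⊤ | prev + | push {2,4}
  [8] u=7 | in ⊤ | out ⊤ | prev ⊥ | push {}
  [9] u=1 | in ⊤ | out ⊤ | ==
  [10] u=3 | in ⊤ | out ⊤ | prev − | push {7}
  [11] u=2 | in ⊤ | out − | ==
  [12] u=4 | in ⊤ | out ⊤ | ==
  [13] u=7 | in ⊤ | out ⊤ | ==

Converged values:
  [0] −
  [1] ⊤
  [2] −
  [3] ⊤
  [4] ⊤
  [5] −
  [6] ⊤
  [7] ⊤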